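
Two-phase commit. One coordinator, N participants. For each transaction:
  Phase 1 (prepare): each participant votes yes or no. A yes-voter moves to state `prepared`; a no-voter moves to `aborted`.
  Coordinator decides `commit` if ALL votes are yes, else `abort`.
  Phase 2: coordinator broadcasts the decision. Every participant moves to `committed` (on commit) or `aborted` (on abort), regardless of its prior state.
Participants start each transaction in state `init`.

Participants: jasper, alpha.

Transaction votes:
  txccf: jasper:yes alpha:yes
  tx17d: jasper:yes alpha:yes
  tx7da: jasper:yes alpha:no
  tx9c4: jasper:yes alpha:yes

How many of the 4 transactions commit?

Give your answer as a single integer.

Answer: 3

Derivation:
txccf: all yes -> commit (commits=1)
tx17d: all yes -> commit (commits=2)
tx7da: no from alpha -> abort (commits=2)
tx9c4: all yes -> commit (commits=3)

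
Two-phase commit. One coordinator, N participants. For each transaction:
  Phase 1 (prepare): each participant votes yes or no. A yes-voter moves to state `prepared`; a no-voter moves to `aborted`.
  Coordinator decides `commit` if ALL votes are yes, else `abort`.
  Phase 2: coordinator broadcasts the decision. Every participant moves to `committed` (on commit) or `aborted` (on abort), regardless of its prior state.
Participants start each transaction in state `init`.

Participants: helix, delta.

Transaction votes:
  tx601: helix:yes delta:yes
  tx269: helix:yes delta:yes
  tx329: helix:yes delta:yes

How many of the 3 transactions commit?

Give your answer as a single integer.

tx601: all yes -> commit (commits=1)
tx269: all yes -> commit (commits=2)
tx329: all yes -> commit (commits=3)

Answer: 3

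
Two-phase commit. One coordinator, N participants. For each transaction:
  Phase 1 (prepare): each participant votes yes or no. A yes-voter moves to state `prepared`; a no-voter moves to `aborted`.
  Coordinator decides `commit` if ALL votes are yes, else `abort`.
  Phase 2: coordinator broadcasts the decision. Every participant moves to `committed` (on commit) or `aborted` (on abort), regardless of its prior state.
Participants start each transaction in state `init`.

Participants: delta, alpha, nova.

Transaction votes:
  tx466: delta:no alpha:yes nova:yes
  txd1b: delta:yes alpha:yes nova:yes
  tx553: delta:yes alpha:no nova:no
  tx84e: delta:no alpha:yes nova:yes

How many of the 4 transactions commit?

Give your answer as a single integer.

Answer: 1

Derivation:
tx466: no from delta -> abort (commits=0)
txd1b: all yes -> commit (commits=1)
tx553: no from alpha, nova -> abort (commits=1)
tx84e: no from delta -> abort (commits=1)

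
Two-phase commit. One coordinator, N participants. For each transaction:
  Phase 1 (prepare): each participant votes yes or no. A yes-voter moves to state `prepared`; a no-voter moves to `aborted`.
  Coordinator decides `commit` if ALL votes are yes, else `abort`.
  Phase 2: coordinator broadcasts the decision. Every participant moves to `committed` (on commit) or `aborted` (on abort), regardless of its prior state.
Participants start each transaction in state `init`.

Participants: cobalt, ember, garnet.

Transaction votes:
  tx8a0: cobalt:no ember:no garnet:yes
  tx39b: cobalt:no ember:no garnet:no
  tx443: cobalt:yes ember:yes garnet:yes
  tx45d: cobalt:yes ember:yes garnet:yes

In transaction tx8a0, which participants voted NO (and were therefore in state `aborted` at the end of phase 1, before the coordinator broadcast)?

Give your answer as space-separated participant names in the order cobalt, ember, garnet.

Answer: cobalt ember

Derivation:
Txn tx8a0 phase 1: cobalt no -> aborted; ember no -> aborted; garnet yes -> prepared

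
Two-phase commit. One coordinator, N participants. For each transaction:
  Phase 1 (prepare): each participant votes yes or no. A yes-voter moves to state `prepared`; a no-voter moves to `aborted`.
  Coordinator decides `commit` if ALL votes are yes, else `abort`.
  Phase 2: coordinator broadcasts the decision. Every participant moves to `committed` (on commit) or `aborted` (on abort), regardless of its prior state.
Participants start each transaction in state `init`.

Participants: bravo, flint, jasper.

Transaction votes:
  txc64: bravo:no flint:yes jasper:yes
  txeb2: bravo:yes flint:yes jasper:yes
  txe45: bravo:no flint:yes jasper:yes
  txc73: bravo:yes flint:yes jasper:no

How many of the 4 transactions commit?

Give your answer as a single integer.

Answer: 1

Derivation:
txc64: no from bravo -> abort (commits=0)
txeb2: all yes -> commit (commits=1)
txe45: no from bravo -> abort (commits=1)
txc73: no from jasper -> abort (commits=1)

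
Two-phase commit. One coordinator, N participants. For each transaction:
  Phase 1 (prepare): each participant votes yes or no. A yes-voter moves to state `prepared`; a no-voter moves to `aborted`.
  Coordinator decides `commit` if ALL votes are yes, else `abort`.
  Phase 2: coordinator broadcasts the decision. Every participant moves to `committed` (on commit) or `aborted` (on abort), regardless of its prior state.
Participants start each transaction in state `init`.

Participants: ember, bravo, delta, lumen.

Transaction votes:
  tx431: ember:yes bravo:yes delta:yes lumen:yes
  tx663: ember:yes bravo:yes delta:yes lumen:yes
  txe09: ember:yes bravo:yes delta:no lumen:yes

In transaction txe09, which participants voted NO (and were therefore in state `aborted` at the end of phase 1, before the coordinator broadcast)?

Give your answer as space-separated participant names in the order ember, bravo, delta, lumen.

Answer: delta

Derivation:
Txn txe09 phase 1: ember yes -> prepared; bravo yes -> prepared; delta no -> aborted; lumen yes -> prepared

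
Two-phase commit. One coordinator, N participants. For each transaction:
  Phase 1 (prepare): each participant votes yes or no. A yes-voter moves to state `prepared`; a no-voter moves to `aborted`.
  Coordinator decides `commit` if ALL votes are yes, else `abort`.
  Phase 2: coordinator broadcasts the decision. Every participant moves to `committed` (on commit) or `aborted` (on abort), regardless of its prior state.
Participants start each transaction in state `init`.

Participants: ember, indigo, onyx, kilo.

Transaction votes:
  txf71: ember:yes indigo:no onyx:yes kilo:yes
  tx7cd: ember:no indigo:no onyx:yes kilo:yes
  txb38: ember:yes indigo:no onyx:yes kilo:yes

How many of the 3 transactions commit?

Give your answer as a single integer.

Answer: 0

Derivation:
txf71: no from indigo -> abort (commits=0)
tx7cd: no from ember, indigo -> abort (commits=0)
txb38: no from indigo -> abort (commits=0)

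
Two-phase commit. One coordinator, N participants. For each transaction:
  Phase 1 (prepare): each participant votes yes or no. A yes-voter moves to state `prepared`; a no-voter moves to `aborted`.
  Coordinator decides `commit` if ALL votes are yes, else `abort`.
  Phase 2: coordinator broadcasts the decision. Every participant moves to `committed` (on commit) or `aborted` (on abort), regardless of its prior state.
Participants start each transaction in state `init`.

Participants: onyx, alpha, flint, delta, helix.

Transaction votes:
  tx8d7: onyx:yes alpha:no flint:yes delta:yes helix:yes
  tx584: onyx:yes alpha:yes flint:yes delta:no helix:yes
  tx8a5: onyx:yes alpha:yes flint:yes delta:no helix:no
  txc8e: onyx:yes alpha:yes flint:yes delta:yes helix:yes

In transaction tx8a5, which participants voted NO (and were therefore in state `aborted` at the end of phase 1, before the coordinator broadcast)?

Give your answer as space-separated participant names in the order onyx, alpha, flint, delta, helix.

Txn tx8a5 phase 1: onyx yes -> prepared; alpha yes -> prepared; flint yes -> prepared; delta no -> aborted; helix no -> aborted

Answer: delta helix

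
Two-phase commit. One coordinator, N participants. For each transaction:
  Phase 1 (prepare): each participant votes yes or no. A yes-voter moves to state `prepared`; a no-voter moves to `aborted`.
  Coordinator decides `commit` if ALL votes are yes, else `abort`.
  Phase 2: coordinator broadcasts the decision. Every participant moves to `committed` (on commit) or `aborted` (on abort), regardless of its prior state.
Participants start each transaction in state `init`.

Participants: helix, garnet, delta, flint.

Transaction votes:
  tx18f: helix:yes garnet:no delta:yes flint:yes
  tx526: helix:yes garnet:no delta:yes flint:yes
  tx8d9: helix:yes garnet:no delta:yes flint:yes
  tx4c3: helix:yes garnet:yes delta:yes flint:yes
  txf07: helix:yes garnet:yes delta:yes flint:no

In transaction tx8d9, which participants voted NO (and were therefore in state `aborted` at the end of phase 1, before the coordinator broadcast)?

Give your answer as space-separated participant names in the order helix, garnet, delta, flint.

Answer: garnet

Derivation:
Txn tx8d9 phase 1: helix yes -> prepared; garnet no -> aborted; delta yes -> prepared; flint yes -> prepared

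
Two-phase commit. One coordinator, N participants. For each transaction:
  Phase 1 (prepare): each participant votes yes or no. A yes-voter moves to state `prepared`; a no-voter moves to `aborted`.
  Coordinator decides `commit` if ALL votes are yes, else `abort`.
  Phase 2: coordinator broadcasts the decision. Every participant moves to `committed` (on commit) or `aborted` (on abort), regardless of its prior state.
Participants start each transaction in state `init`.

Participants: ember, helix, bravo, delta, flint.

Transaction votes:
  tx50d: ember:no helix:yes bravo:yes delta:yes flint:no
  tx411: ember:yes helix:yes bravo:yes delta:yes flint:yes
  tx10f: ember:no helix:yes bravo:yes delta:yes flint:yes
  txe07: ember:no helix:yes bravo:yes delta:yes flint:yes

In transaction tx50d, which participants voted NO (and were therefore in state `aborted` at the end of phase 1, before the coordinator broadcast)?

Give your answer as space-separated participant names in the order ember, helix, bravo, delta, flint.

Answer: ember flint

Derivation:
Txn tx50d phase 1: ember no -> aborted; helix yes -> prepared; bravo yes -> prepared; delta yes -> prepared; flint no -> aborted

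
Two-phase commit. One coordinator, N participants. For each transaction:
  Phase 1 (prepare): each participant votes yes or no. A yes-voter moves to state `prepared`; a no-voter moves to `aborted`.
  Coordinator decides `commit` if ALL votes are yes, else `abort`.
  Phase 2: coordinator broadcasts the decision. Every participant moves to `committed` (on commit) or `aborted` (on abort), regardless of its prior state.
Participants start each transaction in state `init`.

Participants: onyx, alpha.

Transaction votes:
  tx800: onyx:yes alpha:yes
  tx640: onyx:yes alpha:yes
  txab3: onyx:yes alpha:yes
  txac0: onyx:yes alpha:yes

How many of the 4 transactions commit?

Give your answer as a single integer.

Answer: 4

Derivation:
tx800: all yes -> commit (commits=1)
tx640: all yes -> commit (commits=2)
txab3: all yes -> commit (commits=3)
txac0: all yes -> commit (commits=4)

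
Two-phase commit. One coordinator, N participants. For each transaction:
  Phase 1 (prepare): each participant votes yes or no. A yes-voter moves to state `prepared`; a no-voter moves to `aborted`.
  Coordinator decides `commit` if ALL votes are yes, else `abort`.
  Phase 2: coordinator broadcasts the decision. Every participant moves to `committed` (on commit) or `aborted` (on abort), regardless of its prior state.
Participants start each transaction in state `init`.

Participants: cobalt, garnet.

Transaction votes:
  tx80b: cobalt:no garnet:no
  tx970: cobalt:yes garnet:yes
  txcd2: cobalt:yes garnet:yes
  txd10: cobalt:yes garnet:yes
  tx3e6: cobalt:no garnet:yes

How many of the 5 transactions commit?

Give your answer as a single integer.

Answer: 3

Derivation:
tx80b: no from cobalt, garnet -> abort (commits=0)
tx970: all yes -> commit (commits=1)
txcd2: all yes -> commit (commits=2)
txd10: all yes -> commit (commits=3)
tx3e6: no from cobalt -> abort (commits=3)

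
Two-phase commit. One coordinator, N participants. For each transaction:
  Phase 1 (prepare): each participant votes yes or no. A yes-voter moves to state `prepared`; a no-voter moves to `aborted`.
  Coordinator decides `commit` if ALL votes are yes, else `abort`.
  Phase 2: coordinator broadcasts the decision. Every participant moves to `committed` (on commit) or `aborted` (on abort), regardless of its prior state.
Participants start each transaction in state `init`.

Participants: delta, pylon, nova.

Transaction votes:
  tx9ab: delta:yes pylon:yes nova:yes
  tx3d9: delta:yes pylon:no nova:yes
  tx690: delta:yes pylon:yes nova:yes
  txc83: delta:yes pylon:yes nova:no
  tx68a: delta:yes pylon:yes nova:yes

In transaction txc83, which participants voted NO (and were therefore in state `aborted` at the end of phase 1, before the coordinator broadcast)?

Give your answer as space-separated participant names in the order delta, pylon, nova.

Txn txc83 phase 1: delta yes -> prepared; pylon yes -> prepared; nova no -> aborted

Answer: nova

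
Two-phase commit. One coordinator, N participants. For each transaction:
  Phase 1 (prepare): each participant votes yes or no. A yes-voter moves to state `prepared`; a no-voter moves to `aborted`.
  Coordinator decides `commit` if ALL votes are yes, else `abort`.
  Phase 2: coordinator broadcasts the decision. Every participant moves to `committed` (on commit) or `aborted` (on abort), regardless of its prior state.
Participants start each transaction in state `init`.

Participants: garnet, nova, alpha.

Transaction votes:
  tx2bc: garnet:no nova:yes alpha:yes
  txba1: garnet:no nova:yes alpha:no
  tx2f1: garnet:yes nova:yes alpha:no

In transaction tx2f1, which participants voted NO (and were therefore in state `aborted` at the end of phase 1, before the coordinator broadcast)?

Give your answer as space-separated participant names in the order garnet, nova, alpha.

Answer: alpha

Derivation:
Txn tx2f1 phase 1: garnet yes -> prepared; nova yes -> prepared; alpha no -> aborted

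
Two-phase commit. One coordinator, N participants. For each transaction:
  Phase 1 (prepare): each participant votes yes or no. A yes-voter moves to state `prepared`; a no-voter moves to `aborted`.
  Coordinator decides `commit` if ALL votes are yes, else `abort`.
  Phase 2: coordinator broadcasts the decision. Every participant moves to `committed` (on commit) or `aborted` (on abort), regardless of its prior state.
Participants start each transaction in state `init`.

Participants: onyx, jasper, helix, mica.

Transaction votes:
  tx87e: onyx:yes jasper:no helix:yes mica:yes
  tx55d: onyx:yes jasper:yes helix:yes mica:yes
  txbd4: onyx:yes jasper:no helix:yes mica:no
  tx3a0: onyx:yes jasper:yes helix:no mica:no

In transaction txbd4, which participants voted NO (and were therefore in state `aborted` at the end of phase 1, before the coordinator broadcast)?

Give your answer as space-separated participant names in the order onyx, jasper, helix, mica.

Answer: jasper mica

Derivation:
Txn txbd4 phase 1: onyx yes -> prepared; jasper no -> aborted; helix yes -> prepared; mica no -> aborted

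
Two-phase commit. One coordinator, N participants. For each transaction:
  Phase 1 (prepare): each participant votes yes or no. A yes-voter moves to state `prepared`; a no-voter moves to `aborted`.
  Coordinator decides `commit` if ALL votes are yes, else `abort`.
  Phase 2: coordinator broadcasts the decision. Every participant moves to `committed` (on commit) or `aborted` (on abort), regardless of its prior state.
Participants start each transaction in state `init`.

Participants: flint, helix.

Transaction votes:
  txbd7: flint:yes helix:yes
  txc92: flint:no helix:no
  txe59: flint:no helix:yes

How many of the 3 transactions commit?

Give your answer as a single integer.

txbd7: all yes -> commit (commits=1)
txc92: no from flint, helix -> abort (commits=1)
txe59: no from flint -> abort (commits=1)

Answer: 1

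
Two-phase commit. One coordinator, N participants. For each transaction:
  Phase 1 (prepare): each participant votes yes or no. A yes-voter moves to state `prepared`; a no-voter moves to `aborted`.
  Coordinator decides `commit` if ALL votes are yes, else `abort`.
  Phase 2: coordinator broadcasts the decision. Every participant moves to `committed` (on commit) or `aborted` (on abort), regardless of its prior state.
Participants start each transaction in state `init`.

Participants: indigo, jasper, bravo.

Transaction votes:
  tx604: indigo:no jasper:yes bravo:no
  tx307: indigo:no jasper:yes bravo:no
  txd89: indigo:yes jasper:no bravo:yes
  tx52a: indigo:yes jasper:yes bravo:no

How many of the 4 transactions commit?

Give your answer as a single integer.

Answer: 0

Derivation:
tx604: no from indigo, bravo -> abort (commits=0)
tx307: no from indigo, bravo -> abort (commits=0)
txd89: no from jasper -> abort (commits=0)
tx52a: no from bravo -> abort (commits=0)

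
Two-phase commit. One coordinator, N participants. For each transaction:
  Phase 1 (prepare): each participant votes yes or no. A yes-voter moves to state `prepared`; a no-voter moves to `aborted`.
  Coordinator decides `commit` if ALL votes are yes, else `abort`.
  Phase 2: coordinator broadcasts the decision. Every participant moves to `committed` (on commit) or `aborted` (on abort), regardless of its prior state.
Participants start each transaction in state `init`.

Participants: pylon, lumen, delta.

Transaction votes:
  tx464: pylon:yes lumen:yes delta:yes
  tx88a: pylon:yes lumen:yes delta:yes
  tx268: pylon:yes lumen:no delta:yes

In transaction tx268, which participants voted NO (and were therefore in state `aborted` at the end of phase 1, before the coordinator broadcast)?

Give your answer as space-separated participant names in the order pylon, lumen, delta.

Answer: lumen

Derivation:
Txn tx268 phase 1: pylon yes -> prepared; lumen no -> aborted; delta yes -> prepared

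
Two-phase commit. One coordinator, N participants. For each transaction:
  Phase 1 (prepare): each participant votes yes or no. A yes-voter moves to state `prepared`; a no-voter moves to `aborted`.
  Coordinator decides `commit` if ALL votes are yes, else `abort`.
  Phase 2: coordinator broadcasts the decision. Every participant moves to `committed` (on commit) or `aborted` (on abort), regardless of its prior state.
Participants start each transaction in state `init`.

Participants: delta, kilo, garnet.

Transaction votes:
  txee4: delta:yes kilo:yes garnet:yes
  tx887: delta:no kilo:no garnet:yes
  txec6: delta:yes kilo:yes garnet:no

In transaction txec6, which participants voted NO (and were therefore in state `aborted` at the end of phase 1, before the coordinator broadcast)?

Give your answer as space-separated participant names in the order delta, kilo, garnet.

Answer: garnet

Derivation:
Txn txec6 phase 1: delta yes -> prepared; kilo yes -> prepared; garnet no -> aborted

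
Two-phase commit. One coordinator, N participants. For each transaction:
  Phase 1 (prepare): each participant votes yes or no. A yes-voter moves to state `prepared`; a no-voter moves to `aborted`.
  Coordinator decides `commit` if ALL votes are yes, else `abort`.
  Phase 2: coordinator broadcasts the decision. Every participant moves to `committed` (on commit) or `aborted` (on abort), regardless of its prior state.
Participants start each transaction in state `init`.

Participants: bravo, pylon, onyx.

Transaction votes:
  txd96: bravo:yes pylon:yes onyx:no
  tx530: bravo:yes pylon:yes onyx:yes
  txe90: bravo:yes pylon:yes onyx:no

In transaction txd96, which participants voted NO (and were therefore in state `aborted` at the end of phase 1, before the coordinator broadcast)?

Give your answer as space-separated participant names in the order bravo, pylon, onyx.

Txn txd96 phase 1: bravo yes -> prepared; pylon yes -> prepared; onyx no -> aborted

Answer: onyx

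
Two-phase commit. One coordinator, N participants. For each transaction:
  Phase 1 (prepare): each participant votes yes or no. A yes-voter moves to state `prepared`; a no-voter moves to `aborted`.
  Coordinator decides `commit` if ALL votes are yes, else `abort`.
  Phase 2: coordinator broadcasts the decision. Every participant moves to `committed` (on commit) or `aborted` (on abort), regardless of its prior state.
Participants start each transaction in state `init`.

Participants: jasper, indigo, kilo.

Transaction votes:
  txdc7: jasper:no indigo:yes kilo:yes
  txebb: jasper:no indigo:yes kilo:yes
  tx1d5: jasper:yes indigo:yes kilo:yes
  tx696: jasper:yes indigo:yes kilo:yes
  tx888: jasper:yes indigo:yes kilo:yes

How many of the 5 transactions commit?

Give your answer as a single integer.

Answer: 3

Derivation:
txdc7: no from jasper -> abort (commits=0)
txebb: no from jasper -> abort (commits=0)
tx1d5: all yes -> commit (commits=1)
tx696: all yes -> commit (commits=2)
tx888: all yes -> commit (commits=3)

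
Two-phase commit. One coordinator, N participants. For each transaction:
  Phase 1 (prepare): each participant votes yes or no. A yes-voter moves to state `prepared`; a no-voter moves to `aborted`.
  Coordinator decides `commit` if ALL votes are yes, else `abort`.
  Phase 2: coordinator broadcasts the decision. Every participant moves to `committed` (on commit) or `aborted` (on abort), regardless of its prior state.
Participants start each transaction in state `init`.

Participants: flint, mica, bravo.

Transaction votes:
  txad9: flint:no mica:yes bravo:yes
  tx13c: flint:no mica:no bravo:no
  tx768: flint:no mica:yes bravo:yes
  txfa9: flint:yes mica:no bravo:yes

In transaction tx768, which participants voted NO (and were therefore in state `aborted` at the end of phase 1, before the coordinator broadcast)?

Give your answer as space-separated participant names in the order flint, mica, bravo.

Txn tx768 phase 1: flint no -> aborted; mica yes -> prepared; bravo yes -> prepared

Answer: flint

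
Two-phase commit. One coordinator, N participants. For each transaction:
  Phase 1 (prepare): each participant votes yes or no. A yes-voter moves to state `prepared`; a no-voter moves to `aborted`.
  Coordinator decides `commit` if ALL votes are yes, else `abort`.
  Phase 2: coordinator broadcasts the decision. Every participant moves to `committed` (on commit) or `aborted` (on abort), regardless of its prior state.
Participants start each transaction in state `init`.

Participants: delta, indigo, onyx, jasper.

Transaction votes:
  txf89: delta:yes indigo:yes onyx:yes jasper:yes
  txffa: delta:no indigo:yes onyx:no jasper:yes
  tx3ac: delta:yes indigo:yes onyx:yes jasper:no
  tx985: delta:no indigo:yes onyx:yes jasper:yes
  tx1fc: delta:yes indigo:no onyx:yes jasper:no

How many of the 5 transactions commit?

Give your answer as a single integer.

txf89: all yes -> commit (commits=1)
txffa: no from delta, onyx -> abort (commits=1)
tx3ac: no from jasper -> abort (commits=1)
tx985: no from delta -> abort (commits=1)
tx1fc: no from indigo, jasper -> abort (commits=1)

Answer: 1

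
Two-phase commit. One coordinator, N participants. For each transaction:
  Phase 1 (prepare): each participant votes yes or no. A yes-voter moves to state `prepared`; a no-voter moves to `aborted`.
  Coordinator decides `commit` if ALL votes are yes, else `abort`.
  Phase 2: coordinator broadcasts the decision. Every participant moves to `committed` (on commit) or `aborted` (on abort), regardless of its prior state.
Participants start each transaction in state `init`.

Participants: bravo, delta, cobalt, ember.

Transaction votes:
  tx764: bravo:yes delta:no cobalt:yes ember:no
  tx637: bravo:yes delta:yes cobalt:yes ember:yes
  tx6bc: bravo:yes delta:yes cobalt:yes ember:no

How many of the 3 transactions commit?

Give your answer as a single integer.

tx764: no from delta, ember -> abort (commits=0)
tx637: all yes -> commit (commits=1)
tx6bc: no from ember -> abort (commits=1)

Answer: 1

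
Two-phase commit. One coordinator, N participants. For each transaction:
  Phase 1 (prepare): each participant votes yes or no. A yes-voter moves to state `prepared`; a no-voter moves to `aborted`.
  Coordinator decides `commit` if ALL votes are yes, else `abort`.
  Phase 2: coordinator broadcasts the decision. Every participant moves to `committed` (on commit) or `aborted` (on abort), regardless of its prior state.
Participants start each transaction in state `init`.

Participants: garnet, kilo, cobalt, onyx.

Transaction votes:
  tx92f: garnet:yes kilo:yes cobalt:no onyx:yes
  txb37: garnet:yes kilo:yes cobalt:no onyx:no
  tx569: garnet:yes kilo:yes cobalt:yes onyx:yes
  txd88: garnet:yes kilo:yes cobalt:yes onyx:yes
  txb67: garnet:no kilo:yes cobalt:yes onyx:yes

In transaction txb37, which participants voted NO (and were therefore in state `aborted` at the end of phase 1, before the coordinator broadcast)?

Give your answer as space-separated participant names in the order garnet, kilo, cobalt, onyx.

Txn txb37 phase 1: garnet yes -> prepared; kilo yes -> prepared; cobalt no -> aborted; onyx no -> aborted

Answer: cobalt onyx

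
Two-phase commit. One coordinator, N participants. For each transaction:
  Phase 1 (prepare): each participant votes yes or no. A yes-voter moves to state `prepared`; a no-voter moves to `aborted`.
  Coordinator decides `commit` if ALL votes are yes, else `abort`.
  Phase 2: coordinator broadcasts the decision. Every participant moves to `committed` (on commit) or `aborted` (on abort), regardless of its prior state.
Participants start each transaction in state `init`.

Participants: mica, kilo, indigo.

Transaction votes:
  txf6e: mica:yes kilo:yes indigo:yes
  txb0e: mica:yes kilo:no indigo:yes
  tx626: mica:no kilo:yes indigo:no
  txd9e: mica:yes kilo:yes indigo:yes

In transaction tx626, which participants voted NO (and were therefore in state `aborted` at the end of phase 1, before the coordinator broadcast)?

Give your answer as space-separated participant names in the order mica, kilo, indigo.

Txn tx626 phase 1: mica no -> aborted; kilo yes -> prepared; indigo no -> aborted

Answer: mica indigo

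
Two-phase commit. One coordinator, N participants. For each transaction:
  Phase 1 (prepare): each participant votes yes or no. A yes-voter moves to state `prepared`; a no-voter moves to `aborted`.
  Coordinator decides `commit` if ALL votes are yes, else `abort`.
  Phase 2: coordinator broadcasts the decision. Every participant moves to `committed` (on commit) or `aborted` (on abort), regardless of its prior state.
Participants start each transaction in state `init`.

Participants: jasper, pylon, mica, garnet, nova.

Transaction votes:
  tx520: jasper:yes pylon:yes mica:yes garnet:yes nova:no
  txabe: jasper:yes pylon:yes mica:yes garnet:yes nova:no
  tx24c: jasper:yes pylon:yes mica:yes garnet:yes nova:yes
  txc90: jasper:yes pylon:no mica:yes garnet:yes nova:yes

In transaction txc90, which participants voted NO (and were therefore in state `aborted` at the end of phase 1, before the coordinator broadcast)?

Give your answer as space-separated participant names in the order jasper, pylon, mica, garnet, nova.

Txn txc90 phase 1: jasper yes -> prepared; pylon no -> aborted; mica yes -> prepared; garnet yes -> prepared; nova yes -> prepared

Answer: pylon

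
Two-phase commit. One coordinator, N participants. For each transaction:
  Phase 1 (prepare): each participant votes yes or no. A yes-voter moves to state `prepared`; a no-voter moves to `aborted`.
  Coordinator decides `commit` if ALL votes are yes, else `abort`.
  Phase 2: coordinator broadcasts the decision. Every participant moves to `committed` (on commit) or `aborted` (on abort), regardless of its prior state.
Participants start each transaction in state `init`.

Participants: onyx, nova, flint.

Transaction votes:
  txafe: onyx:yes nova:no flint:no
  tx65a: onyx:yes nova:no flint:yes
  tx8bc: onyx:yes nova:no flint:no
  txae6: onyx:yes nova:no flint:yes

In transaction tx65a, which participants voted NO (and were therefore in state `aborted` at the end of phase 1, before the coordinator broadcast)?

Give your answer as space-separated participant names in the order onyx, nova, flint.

Answer: nova

Derivation:
Txn tx65a phase 1: onyx yes -> prepared; nova no -> aborted; flint yes -> prepared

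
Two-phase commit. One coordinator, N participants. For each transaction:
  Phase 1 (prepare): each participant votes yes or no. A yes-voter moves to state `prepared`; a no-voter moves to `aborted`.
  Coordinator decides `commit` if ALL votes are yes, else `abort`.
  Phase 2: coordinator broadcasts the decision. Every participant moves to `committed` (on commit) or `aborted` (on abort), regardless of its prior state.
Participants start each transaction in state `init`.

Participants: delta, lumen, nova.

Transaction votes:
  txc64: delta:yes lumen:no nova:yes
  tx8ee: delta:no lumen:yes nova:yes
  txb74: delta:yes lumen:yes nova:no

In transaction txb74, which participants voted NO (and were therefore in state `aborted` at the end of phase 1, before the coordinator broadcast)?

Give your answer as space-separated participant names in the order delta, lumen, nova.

Answer: nova

Derivation:
Txn txb74 phase 1: delta yes -> prepared; lumen yes -> prepared; nova no -> aborted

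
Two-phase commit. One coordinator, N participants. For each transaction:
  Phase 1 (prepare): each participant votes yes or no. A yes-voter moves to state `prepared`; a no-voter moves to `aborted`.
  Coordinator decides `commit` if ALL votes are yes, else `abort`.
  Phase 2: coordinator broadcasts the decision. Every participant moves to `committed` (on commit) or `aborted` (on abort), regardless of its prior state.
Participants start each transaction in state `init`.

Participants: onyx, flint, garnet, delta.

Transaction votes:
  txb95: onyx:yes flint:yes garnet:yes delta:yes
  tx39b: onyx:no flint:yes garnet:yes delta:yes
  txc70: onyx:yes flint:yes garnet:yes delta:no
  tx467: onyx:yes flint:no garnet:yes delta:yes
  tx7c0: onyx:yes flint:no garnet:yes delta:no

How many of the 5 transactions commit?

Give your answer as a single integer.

Answer: 1

Derivation:
txb95: all yes -> commit (commits=1)
tx39b: no from onyx -> abort (commits=1)
txc70: no from delta -> abort (commits=1)
tx467: no from flint -> abort (commits=1)
tx7c0: no from flint, delta -> abort (commits=1)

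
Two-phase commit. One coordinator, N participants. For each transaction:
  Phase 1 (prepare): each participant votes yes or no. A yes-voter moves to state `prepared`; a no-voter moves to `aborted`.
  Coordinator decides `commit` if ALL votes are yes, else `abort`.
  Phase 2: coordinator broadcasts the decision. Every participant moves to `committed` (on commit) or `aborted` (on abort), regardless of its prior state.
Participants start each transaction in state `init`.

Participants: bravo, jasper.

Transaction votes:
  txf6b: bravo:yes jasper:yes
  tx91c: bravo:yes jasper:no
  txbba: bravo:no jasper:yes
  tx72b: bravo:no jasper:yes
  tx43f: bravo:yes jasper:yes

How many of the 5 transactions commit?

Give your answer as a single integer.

txf6b: all yes -> commit (commits=1)
tx91c: no from jasper -> abort (commits=1)
txbba: no from bravo -> abort (commits=1)
tx72b: no from bravo -> abort (commits=1)
tx43f: all yes -> commit (commits=2)

Answer: 2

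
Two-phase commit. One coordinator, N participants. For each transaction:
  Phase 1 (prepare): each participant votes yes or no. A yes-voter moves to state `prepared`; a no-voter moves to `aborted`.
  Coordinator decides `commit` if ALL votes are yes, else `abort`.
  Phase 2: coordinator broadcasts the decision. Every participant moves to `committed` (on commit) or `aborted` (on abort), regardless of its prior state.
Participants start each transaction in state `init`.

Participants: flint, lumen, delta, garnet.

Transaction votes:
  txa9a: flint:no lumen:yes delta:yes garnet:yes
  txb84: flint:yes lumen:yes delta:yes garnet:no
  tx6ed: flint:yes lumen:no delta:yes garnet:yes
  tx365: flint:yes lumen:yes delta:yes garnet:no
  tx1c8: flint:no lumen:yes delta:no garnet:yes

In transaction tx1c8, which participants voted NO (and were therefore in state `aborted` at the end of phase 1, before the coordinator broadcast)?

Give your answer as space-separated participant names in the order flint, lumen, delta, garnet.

Txn tx1c8 phase 1: flint no -> aborted; lumen yes -> prepared; delta no -> aborted; garnet yes -> prepared

Answer: flint delta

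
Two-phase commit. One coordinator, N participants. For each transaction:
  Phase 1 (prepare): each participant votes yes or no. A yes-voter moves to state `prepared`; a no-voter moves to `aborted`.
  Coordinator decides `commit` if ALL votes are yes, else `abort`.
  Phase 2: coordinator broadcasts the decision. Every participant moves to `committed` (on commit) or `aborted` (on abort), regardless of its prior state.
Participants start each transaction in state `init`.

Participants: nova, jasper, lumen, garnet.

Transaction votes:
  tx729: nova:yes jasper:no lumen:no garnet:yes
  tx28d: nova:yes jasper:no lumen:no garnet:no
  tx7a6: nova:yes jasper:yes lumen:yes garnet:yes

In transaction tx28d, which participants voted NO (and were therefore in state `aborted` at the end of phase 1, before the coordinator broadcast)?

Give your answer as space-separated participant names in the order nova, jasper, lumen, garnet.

Answer: jasper lumen garnet

Derivation:
Txn tx28d phase 1: nova yes -> prepared; jasper no -> aborted; lumen no -> aborted; garnet no -> aborted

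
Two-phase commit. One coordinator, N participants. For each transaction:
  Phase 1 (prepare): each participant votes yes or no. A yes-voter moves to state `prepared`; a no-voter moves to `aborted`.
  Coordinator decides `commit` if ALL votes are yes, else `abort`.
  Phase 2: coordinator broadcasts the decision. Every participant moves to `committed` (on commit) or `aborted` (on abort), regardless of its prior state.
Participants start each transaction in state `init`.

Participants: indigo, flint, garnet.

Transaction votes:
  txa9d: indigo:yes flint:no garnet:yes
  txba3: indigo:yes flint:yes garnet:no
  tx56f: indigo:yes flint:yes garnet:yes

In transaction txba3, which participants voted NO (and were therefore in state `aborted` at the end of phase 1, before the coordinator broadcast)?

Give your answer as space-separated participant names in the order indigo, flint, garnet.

Txn txba3 phase 1: indigo yes -> prepared; flint yes -> prepared; garnet no -> aborted

Answer: garnet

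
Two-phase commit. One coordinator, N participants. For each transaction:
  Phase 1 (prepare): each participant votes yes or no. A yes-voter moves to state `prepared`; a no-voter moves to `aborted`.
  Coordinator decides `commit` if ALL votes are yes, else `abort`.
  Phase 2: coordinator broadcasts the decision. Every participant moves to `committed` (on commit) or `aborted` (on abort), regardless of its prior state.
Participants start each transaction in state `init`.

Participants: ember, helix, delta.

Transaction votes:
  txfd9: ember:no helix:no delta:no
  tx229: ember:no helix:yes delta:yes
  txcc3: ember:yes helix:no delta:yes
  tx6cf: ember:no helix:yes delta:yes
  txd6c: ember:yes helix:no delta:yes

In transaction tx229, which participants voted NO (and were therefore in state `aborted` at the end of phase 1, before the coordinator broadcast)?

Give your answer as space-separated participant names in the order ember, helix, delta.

Answer: ember

Derivation:
Txn tx229 phase 1: ember no -> aborted; helix yes -> prepared; delta yes -> prepared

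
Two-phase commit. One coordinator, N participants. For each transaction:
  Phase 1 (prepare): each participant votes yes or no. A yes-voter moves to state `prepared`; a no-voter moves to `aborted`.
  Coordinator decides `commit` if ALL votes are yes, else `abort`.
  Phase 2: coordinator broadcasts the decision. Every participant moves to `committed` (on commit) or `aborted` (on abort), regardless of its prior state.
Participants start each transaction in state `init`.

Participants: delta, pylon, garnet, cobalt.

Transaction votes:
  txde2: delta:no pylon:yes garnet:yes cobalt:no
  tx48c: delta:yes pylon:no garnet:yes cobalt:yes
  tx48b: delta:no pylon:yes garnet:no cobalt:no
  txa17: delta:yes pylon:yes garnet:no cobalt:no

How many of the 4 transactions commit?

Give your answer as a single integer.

txde2: no from delta, cobalt -> abort (commits=0)
tx48c: no from pylon -> abort (commits=0)
tx48b: no from delta, garnet, cobalt -> abort (commits=0)
txa17: no from garnet, cobalt -> abort (commits=0)

Answer: 0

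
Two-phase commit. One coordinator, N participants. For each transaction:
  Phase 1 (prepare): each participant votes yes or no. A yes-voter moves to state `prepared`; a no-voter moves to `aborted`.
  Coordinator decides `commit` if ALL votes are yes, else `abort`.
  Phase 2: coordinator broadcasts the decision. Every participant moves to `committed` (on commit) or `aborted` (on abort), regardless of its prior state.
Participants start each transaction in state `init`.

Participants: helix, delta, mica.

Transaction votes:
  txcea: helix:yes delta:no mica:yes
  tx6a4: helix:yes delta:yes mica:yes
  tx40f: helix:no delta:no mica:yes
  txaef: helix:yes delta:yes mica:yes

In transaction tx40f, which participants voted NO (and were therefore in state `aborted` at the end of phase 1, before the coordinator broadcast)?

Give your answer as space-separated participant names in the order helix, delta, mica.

Answer: helix delta

Derivation:
Txn tx40f phase 1: helix no -> aborted; delta no -> aborted; mica yes -> prepared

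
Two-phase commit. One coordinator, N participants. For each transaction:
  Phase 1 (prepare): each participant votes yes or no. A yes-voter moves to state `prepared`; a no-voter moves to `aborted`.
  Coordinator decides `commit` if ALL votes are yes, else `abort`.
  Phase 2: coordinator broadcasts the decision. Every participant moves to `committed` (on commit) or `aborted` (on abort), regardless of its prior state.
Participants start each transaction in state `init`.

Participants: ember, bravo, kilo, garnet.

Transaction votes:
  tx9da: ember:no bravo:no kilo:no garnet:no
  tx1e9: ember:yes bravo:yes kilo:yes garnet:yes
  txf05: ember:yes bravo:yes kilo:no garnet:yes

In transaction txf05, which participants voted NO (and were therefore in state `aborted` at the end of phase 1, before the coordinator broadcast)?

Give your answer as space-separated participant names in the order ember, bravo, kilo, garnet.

Txn txf05 phase 1: ember yes -> prepared; bravo yes -> prepared; kilo no -> aborted; garnet yes -> prepared

Answer: kilo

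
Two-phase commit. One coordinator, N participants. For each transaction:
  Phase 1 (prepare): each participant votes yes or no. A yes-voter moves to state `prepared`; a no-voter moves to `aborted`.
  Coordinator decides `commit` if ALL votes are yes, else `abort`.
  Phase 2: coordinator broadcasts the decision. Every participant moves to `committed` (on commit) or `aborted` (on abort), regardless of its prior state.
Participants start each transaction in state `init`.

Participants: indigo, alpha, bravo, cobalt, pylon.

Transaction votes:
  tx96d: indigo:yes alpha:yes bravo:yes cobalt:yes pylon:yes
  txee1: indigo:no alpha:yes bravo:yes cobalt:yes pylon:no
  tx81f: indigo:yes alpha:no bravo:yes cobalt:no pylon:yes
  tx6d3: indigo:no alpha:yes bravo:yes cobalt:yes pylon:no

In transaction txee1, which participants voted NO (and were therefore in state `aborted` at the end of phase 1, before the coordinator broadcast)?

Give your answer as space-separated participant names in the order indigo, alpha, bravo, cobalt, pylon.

Answer: indigo pylon

Derivation:
Txn txee1 phase 1: indigo no -> aborted; alpha yes -> prepared; bravo yes -> prepared; cobalt yes -> prepared; pylon no -> aborted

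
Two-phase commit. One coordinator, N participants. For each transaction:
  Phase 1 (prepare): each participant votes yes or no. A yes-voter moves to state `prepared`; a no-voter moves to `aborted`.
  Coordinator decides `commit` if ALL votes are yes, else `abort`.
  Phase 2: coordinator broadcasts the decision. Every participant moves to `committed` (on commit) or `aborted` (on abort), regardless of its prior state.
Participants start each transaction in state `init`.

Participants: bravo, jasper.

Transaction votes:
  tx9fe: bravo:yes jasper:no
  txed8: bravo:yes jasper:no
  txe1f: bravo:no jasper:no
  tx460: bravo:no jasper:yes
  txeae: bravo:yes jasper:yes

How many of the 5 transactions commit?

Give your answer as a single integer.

tx9fe: no from jasper -> abort (commits=0)
txed8: no from jasper -> abort (commits=0)
txe1f: no from bravo, jasper -> abort (commits=0)
tx460: no from bravo -> abort (commits=0)
txeae: all yes -> commit (commits=1)

Answer: 1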